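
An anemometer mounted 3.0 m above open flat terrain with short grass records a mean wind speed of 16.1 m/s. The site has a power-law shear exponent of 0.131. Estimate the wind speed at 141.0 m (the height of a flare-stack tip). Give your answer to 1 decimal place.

Power-law profile: V₂ = V₁ · (z₂/z₁)^α
V₂ = 16.1 × (141.0/3.0)^0.131 = 16.1 × (47.0000)^0.131
    = 16.1 × 1.6559 = 26.6606 m/s

26.7 m/s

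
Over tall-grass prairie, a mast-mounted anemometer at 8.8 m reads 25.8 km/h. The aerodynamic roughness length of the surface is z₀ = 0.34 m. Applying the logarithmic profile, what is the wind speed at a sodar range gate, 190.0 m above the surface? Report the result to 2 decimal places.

Log law: V(z) ∝ ln(z/z₀), so V₂/V₁ = ln(z₂/z₀) / ln(z₁/z₀).
ln(190.0/0.34) = 6.3258, ln(8.8/0.34) = 3.2536
V₂ = 25.8 × 6.3258/3.2536 = 25.8 × 1.9443 = 50.1624 km/h

50.16 km/h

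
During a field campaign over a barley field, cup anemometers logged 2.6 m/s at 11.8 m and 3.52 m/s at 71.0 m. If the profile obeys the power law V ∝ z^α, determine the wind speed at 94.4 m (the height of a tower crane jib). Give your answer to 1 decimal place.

3.7 m/s

First find α: α = ln(V₂/V₁)/ln(z₂/z₁) = ln(3.52/2.6)/ln(71.0/11.8) = 0.30295/1.79458 = 0.1688
Extrapolate from 71.0 m to 94.4 m: V₃ = 3.52 × (94.4/71.0)^0.1688 = 3.52 × 1.0493 = 3.6934 m/s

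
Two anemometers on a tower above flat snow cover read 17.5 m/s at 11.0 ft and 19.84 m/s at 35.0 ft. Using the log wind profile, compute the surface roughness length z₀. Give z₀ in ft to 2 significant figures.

Log law: V(z) ∝ ln(z/z₀). With r = V₁/V₂ = 17.5/19.84 = 0.88206,
r · ln(z₂/z₀) = ln(z₁/z₀) ⇒ ln z₀ = (ln z₁ − r·ln z₂)/(1 − r)
ln z₀ = (2.39790 − 0.88206×3.55535) / 0.11794 = -6.2583
z₀ = exp(-6.2583) = 0.001915 ft

z₀ ≈ 0.0019 ft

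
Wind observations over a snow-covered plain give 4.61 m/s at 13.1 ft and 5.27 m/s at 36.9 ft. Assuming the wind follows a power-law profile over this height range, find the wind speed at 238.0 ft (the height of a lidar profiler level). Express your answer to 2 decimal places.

First find α: α = ln(V₂/V₁)/ln(z₂/z₁) = ln(5.27/4.61)/ln(36.9/13.1) = 0.13380/1.03560 = 0.1292
Extrapolate from 36.9 ft to 238.0 ft: V₃ = 5.27 × (238.0/36.9)^0.1292 = 5.27 × 1.2723 = 6.7051 m/s

6.71 m/s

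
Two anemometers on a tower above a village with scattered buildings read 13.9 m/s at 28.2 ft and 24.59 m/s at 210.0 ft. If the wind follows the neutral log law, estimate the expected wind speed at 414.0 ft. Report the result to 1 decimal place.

Log law: V ∝ ln(z/z₀). From the pair, with r = V₁/V₂ = 0.56527,
ln z₀ = (ln z₁ − r·ln z₂)/(1 − r) = (3.3393 − 0.56527×5.3471)/0.43473 = 0.7286 → z₀ = 2.072 ft
V₃ = V₁ · ln(z₃/z₀)/ln(z₁/z₀) = 13.9 × 5.2972/2.6107 = 28.2039 m/s

28.2 m/s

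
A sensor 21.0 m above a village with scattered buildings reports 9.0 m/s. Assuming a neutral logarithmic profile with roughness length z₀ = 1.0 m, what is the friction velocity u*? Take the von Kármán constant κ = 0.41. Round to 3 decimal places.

u* ≈ 1.212 m/s

Log law: V(z) = (u*/κ) · ln(z/z₀) ⇒ u* = κ · V / ln(z/z₀)
u* = 0.41 × 9.0 / ln(21.0/1.0) = 0.41 × 9.0 / 3.0445
   = 3.6900 / 3.0445 = 1.2120 m/s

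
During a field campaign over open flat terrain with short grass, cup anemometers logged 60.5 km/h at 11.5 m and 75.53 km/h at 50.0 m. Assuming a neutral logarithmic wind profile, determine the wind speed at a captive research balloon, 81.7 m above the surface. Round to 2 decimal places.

Log law: V ∝ ln(z/z₀). From the pair, with r = V₁/V₂ = 0.80101,
ln z₀ = (ln z₁ − r·ln z₂)/(1 − r) = (2.4423 − 0.80101×3.9120)/0.19899 = -3.4735 → z₀ = 0.03101 m
V₃ = V₁ · ln(z₃/z₀)/ln(z₁/z₀) = 60.5 × 7.8766/5.9159 = 80.5516 km/h

80.55 km/h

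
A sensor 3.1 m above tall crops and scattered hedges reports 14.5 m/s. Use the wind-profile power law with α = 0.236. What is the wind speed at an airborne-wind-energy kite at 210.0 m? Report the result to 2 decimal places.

Power-law profile: V₂ = V₁ · (z₂/z₁)^α
V₂ = 14.5 × (210.0/3.1)^0.236 = 14.5 × (67.7419)^0.236
    = 14.5 × 2.7045 = 39.2148 m/s

39.21 m/s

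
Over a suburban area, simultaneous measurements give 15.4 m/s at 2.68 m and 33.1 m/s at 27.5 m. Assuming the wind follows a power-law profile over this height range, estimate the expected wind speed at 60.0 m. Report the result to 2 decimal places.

42.77 m/s

First find α: α = ln(V₂/V₁)/ln(z₂/z₁) = ln(33.1/15.4)/ln(27.5/2.68) = 0.76517/2.32837 = 0.3286
Extrapolate from 27.5 m to 60.0 m: V₃ = 33.1 × (60.0/27.5)^0.3286 = 33.1 × 1.2922 = 42.7733 m/s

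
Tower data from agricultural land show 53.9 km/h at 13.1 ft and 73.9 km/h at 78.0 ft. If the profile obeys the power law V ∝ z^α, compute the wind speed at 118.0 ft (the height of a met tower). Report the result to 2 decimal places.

First find α: α = ln(V₂/V₁)/ln(z₂/z₁) = ln(73.9/53.9)/ln(78.0/13.1) = 0.31558/1.78410 = 0.1769
Extrapolate from 78.0 ft to 118.0 ft: V₃ = 73.9 × (118.0/78.0)^0.1769 = 73.9 × 1.0760 = 79.5145 km/h

79.51 km/h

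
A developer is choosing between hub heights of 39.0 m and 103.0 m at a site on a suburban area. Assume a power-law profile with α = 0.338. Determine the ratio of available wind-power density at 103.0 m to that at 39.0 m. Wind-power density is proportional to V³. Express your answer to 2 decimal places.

2.68

Speed ratio: V_B/V_A = (z_B/z_A)^α = (103.0/39.0)^0.338 = (2.6410)^0.338 = 1.38854
Power-density ratio: P_B/P_A = (V_B/V_A)³ = (1.38854)³ = 2.67718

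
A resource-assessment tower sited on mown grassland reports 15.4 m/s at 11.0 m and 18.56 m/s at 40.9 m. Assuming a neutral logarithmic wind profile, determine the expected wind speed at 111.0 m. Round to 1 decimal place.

Log law: V ∝ ln(z/z₀). From the pair, with r = V₁/V₂ = 0.82974,
ln z₀ = (ln z₁ − r·ln z₂)/(1 − r) = (2.3979 − 0.82974×3.7111)/0.17026 = -4.0020 → z₀ = 0.01828 m
V₃ = V₁ · ln(z₃/z₀)/ln(z₁/z₀) = 15.4 × 8.7116/6.3999 = 20.9624 m/s

21.0 m/s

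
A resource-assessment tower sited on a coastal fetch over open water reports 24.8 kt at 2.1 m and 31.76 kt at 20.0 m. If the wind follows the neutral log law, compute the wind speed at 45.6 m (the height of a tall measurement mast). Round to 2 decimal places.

34.31 kt

Log law: V ∝ ln(z/z₀). From the pair, with r = V₁/V₂ = 0.78086,
ln z₀ = (ln z₁ − r·ln z₂)/(1 − r) = (0.7419 − 0.78086×2.9957)/0.21914 = -7.2888 → z₀ = 0.0006831 m
V₃ = V₁ · ln(z₃/z₀)/ln(z₁/z₀) = 24.8 × 11.1087/8.0308 = 34.3052 kt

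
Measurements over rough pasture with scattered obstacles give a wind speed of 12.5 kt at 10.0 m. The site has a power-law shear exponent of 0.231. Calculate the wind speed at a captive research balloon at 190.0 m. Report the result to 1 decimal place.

Power-law profile: V₂ = V₁ · (z₂/z₁)^α
V₂ = 12.5 × (190.0/10.0)^0.231 = 12.5 × (19.0000)^0.231
    = 12.5 × 1.9742 = 24.6776 kt

24.7 kt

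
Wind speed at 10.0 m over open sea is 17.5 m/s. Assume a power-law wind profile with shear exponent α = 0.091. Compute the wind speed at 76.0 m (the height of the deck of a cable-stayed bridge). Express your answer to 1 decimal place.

21.0 m/s

Power-law profile: V₂ = V₁ · (z₂/z₁)^α
V₂ = 17.5 × (76.0/10.0)^0.091 = 17.5 × (7.6000)^0.091
    = 17.5 × 1.2027 = 21.0471 m/s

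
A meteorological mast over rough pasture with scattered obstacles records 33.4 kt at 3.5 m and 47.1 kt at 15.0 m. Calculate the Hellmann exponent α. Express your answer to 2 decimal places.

Power law: V₂/V₁ = (z₂/z₁)^α ⇒ α = ln(V₂/V₁) / ln(z₂/z₁)
α = ln(47.1/33.4) / ln(15.0/3.5) = ln(1.4102) / ln(4.2857)
  = 0.34372 / 1.45529 = 0.23619

α ≈ 0.24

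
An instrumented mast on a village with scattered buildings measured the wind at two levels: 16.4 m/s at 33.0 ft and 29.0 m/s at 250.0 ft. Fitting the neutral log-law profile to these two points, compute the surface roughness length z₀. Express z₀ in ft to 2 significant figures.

z₀ ≈ 2.4 ft

Log law: V(z) ∝ ln(z/z₀). With r = V₁/V₂ = 16.4/29.0 = 0.56552,
r · ln(z₂/z₀) = ln(z₁/z₀) ⇒ ln z₀ = (ln z₁ − r·ln z₂)/(1 − r)
ln z₀ = (3.49651 − 0.56552×5.52146) / 0.43448 = 0.8609
z₀ = exp(0.8609) = 2.365 ft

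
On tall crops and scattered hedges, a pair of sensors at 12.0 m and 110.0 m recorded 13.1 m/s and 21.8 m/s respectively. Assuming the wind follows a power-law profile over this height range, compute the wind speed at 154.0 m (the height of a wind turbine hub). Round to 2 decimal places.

23.55 m/s

First find α: α = ln(V₂/V₁)/ln(z₂/z₁) = ln(21.8/13.1)/ln(110.0/12.0) = 0.50930/2.21557 = 0.2299
Extrapolate from 110.0 m to 154.0 m: V₃ = 21.8 × (154.0/110.0)^0.2299 = 21.8 × 1.0804 = 23.5531 m/s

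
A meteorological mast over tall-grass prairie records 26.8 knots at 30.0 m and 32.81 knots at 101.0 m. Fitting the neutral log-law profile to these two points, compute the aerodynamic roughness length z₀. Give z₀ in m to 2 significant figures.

Log law: V(z) ∝ ln(z/z₀). With r = V₁/V₂ = 26.8/32.81 = 0.81682,
r · ln(z₂/z₀) = ln(z₁/z₀) ⇒ ln z₀ = (ln z₁ − r·ln z₂)/(1 − r)
ln z₀ = (3.40120 − 0.81682×4.61512) / 0.18318 = -2.0120
z₀ = exp(-2.0120) = 0.1337 m

z₀ ≈ 0.13 m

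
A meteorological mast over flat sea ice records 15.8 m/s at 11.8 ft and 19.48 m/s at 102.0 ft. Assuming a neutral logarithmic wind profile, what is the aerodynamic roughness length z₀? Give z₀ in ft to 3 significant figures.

Log law: V(z) ∝ ln(z/z₀). With r = V₁/V₂ = 15.8/19.48 = 0.81109,
r · ln(z₂/z₀) = ln(z₁/z₀) ⇒ ln z₀ = (ln z₁ − r·ln z₂)/(1 − r)
ln z₀ = (2.46810 − 0.81109×4.62497) / 0.18891 = -6.7924
z₀ = exp(-6.7924) = 0.001122 ft

z₀ ≈ 0.00112 ft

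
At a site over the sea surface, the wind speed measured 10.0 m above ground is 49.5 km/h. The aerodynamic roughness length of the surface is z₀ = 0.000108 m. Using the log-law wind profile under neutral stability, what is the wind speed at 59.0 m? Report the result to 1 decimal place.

Log law: V(z) ∝ ln(z/z₀), so V₂/V₁ = ln(z₂/z₀) / ln(z₁/z₀).
ln(59.0/0.000108) = 13.2109, ln(10.0/0.000108) = 11.4360
V₂ = 49.5 × 13.2109/11.4360 = 49.5 × 1.1552 = 57.1828 km/h

57.2 km/h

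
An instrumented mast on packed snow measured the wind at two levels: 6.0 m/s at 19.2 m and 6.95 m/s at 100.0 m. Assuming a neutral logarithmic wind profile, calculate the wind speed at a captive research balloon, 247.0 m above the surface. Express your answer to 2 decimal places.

7.47 m/s

Log law: V ∝ ln(z/z₀). From the pair, with r = V₁/V₂ = 0.86331,
ln z₀ = (ln z₁ − r·ln z₂)/(1 − r) = (2.9549 − 0.86331×4.6052)/0.13669 = -7.4678 → z₀ = 0.0005712 m
V₃ = V₁ · ln(z₃/z₀)/ln(z₁/z₀) = 6.0 × 12.9772/10.4227 = 7.4705 m/s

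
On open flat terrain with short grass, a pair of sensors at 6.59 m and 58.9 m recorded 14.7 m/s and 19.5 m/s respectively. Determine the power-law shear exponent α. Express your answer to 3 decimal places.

Power law: V₂/V₁ = (z₂/z₁)^α ⇒ α = ln(V₂/V₁) / ln(z₂/z₁)
α = ln(19.5/14.7) / ln(58.9/6.59) = ln(1.3265) / ln(8.9378)
  = 0.28257 / 2.19029 = 0.12901

α ≈ 0.129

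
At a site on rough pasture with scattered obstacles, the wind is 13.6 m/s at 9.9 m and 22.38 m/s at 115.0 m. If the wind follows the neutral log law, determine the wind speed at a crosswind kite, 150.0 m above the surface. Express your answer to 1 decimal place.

23.3 m/s

Log law: V ∝ ln(z/z₀). From the pair, with r = V₁/V₂ = 0.60769,
ln z₀ = (ln z₁ − r·ln z₂)/(1 − r) = (2.2925 − 0.60769×4.7449)/0.39231 = -1.5062 → z₀ = 0.2218 m
V₃ = V₁ · ln(z₃/z₀)/ln(z₁/z₀) = 13.6 × 6.5168/3.7987 = 23.3313 m/s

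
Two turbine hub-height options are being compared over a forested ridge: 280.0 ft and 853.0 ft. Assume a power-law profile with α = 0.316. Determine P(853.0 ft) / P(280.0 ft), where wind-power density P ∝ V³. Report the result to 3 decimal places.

Speed ratio: V_B/V_A = (z_B/z_A)^α = (853.0/280.0)^0.316 = (3.0464)^0.316 = 1.42193
Power-density ratio: P_B/P_A = (V_B/V_A)³ = (1.42193)³ = 2.87497

2.875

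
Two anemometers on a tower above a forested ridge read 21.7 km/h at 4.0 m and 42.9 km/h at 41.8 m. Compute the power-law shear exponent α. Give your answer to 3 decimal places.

Power law: V₂/V₁ = (z₂/z₁)^α ⇒ α = ln(V₂/V₁) / ln(z₂/z₁)
α = ln(42.9/21.7) / ln(41.8/4.0) = ln(1.9770) / ln(10.4500)
  = 0.68156 / 2.34660 = 0.29045

α ≈ 0.290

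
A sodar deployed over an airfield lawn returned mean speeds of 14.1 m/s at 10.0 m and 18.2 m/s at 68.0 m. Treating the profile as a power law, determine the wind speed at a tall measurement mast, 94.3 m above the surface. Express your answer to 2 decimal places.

First find α: α = ln(V₂/V₁)/ln(z₂/z₁) = ln(18.2/14.1)/ln(68.0/10.0) = 0.25525/1.91692 = 0.1332
Extrapolate from 68.0 m to 94.3 m: V₃ = 18.2 × (94.3/68.0)^0.1332 = 18.2 × 1.0445 = 19.0099 m/s

19.01 m/s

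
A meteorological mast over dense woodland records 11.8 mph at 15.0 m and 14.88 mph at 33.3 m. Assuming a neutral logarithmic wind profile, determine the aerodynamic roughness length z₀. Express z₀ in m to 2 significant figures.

Log law: V(z) ∝ ln(z/z₀). With r = V₁/V₂ = 11.8/14.88 = 0.79301,
r · ln(z₂/z₀) = ln(z₁/z₀) ⇒ ln z₀ = (ln z₁ − r·ln z₂)/(1 − r)
ln z₀ = (2.70805 − 0.79301×3.50556) / 0.20699 = -0.3473
z₀ = exp(-0.3473) = 0.7066 m

z₀ ≈ 0.71 m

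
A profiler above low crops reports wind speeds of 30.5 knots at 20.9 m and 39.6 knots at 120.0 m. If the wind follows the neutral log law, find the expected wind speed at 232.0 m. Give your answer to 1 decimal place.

43.0 knots

Log law: V ∝ ln(z/z₀). From the pair, with r = V₁/V₂ = 0.77020,
ln z₀ = (ln z₁ − r·ln z₂)/(1 − r) = (3.0397 − 0.77020×4.7875)/0.22980 = -2.8181 → z₀ = 0.05972 m
V₃ = V₁ · ln(z₃/z₀)/ln(z₁/z₀) = 30.5 × 8.2648/5.8578 = 43.0325 knots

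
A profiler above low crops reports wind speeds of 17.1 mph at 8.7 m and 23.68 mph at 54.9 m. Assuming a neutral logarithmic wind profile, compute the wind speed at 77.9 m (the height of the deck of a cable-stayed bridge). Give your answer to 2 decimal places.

24.93 mph

Log law: V ∝ ln(z/z₀). From the pair, with r = V₁/V₂ = 0.72213,
ln z₀ = (ln z₁ − r·ln z₂)/(1 − r) = (2.1633 − 0.72213×4.0055)/0.27787 = -2.6241 → z₀ = 0.07250 m
V₃ = V₁ · ln(z₃/z₀)/ln(z₁/z₀) = 17.1 × 6.9796/4.7875 = 24.9298 mph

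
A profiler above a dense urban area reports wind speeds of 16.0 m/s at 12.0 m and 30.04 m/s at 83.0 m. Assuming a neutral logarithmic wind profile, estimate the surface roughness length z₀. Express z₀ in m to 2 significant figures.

Log law: V(z) ∝ ln(z/z₀). With r = V₁/V₂ = 16.0/30.04 = 0.53262,
r · ln(z₂/z₀) = ln(z₁/z₀) ⇒ ln z₀ = (ln z₁ − r·ln z₂)/(1 − r)
ln z₀ = (2.48491 − 0.53262×4.41884) / 0.46738 = 0.2810
z₀ = exp(0.2810) = 1.324 m

z₀ ≈ 1.3 m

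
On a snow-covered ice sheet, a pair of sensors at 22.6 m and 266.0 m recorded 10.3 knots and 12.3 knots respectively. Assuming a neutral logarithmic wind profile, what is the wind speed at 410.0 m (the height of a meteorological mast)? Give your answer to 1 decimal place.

Log law: V ∝ ln(z/z₀). From the pair, with r = V₁/V₂ = 0.83740,
ln z₀ = (ln z₁ − r·ln z₂)/(1 − r) = (3.1179 − 0.83740×5.5835)/0.16260 = -9.5796 → z₀ = 0.00006912 m
V₃ = V₁ · ln(z₃/z₀)/ln(z₁/z₀) = 10.3 × 15.5958/12.6976 = 12.6510 knots

12.7 knots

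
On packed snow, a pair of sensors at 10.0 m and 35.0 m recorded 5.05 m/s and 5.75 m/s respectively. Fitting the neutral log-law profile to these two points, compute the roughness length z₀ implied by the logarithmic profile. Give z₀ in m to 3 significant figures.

z₀ ≈ 0.00119 m

Log law: V(z) ∝ ln(z/z₀). With r = V₁/V₂ = 5.05/5.75 = 0.87826,
r · ln(z₂/z₀) = ln(z₁/z₀) ⇒ ln z₀ = (ln z₁ − r·ln z₂)/(1 − r)
ln z₀ = (2.30259 − 0.87826×3.55535) / 0.12174 = -6.7352
z₀ = exp(-6.7352) = 0.001188 m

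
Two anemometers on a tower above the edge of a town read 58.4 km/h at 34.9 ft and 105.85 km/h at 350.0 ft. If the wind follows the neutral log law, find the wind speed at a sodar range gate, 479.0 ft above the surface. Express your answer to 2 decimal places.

112.31 km/h

Log law: V ∝ ln(z/z₀). From the pair, with r = V₁/V₂ = 0.55172,
ln z₀ = (ln z₁ − r·ln z₂)/(1 − r) = (3.5525 − 0.55172×5.8579)/0.44828 = 0.7150 → z₀ = 2.044 ft
V₃ = V₁ · ln(z₃/z₀)/ln(z₁/z₀) = 58.4 × 5.4567/2.8375 = 112.3079 km/h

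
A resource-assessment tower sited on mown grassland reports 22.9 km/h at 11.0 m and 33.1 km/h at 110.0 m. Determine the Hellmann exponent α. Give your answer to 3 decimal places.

α ≈ 0.160

Power law: V₂/V₁ = (z₂/z₁)^α ⇒ α = ln(V₂/V₁) / ln(z₂/z₁)
α = ln(33.1/22.9) / ln(110.0/11.0) = ln(1.4454) / ln(10.0000)
  = 0.36840 / 2.30259 = 0.15999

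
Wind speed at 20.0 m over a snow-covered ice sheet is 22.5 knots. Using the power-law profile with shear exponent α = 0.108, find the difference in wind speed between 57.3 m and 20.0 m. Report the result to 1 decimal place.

2.7 knots

Power law: V₂ = V₁ · (z₂/z₁)^α = 22.5 × (2.8650)^0.108 = 25.2088 knots
ΔV = 25.2088 − 22.5 = 2.7088 knots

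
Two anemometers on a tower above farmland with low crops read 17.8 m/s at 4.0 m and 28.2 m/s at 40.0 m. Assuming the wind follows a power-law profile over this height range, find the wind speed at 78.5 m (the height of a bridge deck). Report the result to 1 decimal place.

First find α: α = ln(V₂/V₁)/ln(z₂/z₁) = ln(28.2/17.8)/ln(40.0/4.0) = 0.46012/2.30259 = 0.1998
Extrapolate from 40.0 m to 78.5 m: V₃ = 28.2 × (78.5/40.0)^0.1998 = 28.2 × 1.1442 = 32.2672 m/s

32.3 m/s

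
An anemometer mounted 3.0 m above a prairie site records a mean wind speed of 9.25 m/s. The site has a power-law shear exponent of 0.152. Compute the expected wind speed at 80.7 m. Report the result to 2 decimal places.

15.26 m/s

Power-law profile: V₂ = V₁ · (z₂/z₁)^α
V₂ = 9.25 × (80.7/3.0)^0.152 = 9.25 × (26.9000)^0.152
    = 9.25 × 1.6494 = 15.2568 m/s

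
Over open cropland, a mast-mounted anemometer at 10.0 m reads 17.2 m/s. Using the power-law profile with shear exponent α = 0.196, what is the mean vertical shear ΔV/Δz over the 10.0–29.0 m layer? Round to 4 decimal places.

Power law: V₂ = V₁ · (z₂/z₁)^α = 17.2 × (2.9000)^0.196 = 21.1913 m/s
ΔV/Δz = (21.1913 − 17.2)/(29.0 − 10.0) = 3.9913/19.0000 = 0.21007 m/s/m

0.2101 m/s/m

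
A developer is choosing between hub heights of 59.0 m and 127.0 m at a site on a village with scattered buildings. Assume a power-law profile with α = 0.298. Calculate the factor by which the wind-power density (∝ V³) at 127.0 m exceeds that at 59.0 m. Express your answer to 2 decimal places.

Speed ratio: V_B/V_A = (z_B/z_A)^α = (127.0/59.0)^0.298 = (2.1525)^0.298 = 1.25667
Power-density ratio: P_B/P_A = (V_B/V_A)³ = (1.25667)³ = 1.98454

1.98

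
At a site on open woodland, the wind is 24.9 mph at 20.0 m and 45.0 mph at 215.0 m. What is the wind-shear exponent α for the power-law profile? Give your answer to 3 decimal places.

α ≈ 0.249

Power law: V₂/V₁ = (z₂/z₁)^α ⇒ α = ln(V₂/V₁) / ln(z₂/z₁)
α = ln(45.0/24.9) / ln(215.0/20.0) = ln(1.8072) / ln(10.7500)
  = 0.59179 / 2.37491 = 0.24919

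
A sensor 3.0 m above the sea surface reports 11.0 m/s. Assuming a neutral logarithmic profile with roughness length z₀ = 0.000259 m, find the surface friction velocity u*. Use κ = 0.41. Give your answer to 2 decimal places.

u* ≈ 0.48 m/s

Log law: V(z) = (u*/κ) · ln(z/z₀) ⇒ u* = κ · V / ln(z/z₀)
u* = 0.41 × 11.0 / ln(3.0/0.000259) = 0.41 × 11.0 / 9.3573
   = 4.5100 / 9.3573 = 0.4820 m/s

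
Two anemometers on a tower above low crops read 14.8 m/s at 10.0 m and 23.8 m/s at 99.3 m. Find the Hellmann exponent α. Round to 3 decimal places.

Power law: V₂/V₁ = (z₂/z₁)^α ⇒ α = ln(V₂/V₁) / ln(z₂/z₁)
α = ln(23.8/14.8) / ln(99.3/10.0) = ln(1.6081) / ln(9.9300)
  = 0.47506 / 2.29556 = 0.20695

α ≈ 0.207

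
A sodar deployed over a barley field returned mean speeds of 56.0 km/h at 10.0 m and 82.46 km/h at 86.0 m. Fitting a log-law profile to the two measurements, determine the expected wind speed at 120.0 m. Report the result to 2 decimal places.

86.56 km/h

Log law: V ∝ ln(z/z₀). From the pair, with r = V₁/V₂ = 0.67912,
ln z₀ = (ln z₁ − r·ln z₂)/(1 − r) = (2.3026 − 0.67912×4.4543)/0.32088 = -2.2514 → z₀ = 0.1053 m
V₃ = V₁ · ln(z₃/z₀)/ln(z₁/z₀) = 56.0 × 7.0389/4.5540 = 86.5566 km/h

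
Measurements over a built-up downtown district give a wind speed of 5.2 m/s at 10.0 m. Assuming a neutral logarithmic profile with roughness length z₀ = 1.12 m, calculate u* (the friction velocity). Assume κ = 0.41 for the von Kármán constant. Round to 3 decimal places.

u* ≈ 0.974 m/s

Log law: V(z) = (u*/κ) · ln(z/z₀) ⇒ u* = κ · V / ln(z/z₀)
u* = 0.41 × 5.2 / ln(10.0/1.12) = 0.41 × 5.2 / 2.1893
   = 2.1320 / 2.1893 = 0.9738 m/s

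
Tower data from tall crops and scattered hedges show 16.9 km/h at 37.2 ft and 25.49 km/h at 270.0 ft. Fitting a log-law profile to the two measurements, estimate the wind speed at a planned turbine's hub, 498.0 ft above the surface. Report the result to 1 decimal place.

Log law: V ∝ ln(z/z₀). From the pair, with r = V₁/V₂ = 0.66301,
ln z₀ = (ln z₁ − r·ln z₂)/(1 − r) = (3.6163 − 0.66301×5.5984)/0.33699 = -0.2833 → z₀ = 0.7533 ft
V₃ = V₁ · ln(z₃/z₀)/ln(z₁/z₀) = 16.9 × 6.4939/3.8996 = 28.1430 km/h

28.1 km/h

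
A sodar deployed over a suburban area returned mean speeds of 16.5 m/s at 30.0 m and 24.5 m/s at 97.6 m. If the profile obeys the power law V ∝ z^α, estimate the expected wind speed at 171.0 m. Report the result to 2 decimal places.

29.57 m/s

First find α: α = ln(V₂/V₁)/ln(z₂/z₁) = ln(24.5/16.5)/ln(97.6/30.0) = 0.39531/1.17968 = 0.3351
Extrapolate from 97.6 m to 171.0 m: V₃ = 24.5 × (171.0/97.6)^0.3351 = 24.5 × 1.2067 = 29.5651 m/s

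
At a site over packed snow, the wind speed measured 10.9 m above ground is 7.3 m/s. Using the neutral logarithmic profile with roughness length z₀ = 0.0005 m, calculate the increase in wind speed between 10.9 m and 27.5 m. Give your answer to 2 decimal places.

Log law: V₂ = V₁ · ln(z₂/z₀)/ln(z₁/z₀) = 7.3 × 10.9151/9.9897 = 7.9763 m/s
ΔV = 7.9763 − 7.3 = 0.6763 m/s

0.68 m/s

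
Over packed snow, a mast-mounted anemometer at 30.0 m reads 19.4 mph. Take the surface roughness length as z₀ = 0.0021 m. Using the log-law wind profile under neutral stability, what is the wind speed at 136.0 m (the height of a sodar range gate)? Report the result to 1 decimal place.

22.5 mph

Log law: V(z) ∝ ln(z/z₀), so V₂/V₁ = ln(z₂/z₀) / ln(z₁/z₀).
ln(136.0/0.0021) = 11.0785, ln(30.0/0.0021) = 9.5670
V₂ = 19.4 × 11.0785/9.5670 = 19.4 × 1.1580 = 22.4649 mph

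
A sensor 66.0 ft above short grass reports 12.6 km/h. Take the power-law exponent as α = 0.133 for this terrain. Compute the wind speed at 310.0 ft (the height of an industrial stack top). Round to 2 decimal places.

Power-law profile: V₂ = V₁ · (z₂/z₁)^α
V₂ = 12.6 × (310.0/66.0)^0.133 = 12.6 × (4.6970)^0.133
    = 12.6 × 1.2284 = 15.4783 km/h

15.48 km/h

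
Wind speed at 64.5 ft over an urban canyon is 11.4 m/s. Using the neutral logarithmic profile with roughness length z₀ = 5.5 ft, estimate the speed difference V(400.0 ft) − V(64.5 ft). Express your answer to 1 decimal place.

Log law: V₂ = V₁ · ln(z₂/z₀)/ln(z₁/z₀) = 11.4 × 4.2867/2.4619 = 19.8498 m/s
ΔV = 19.8498 − 11.4 = 8.4498 m/s

8.4 m/s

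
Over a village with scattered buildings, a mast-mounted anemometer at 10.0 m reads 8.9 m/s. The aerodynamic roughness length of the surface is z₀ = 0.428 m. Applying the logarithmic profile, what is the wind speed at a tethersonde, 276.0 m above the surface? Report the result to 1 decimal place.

18.3 m/s

Log law: V(z) ∝ ln(z/z₀), so V₂/V₁ = ln(z₂/z₀) / ln(z₁/z₀).
ln(276.0/0.428) = 6.4690, ln(10.0/0.428) = 3.1512
V₂ = 8.9 × 6.4690/3.1512 = 8.9 × 2.0529 = 18.2705 m/s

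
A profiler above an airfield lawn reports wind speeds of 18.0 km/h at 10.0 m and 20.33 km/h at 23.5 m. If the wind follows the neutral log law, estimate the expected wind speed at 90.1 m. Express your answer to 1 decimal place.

24.0 km/h

Log law: V ∝ ln(z/z₀). From the pair, with r = V₁/V₂ = 0.88539,
ln z₀ = (ln z₁ − r·ln z₂)/(1 − r) = (2.3026 − 0.88539×3.1570)/0.11461 = -4.2980 → z₀ = 0.01360 m
V₃ = V₁ · ln(z₃/z₀)/ln(z₁/z₀) = 18.0 × 8.7990/6.6006 = 23.9949 km/h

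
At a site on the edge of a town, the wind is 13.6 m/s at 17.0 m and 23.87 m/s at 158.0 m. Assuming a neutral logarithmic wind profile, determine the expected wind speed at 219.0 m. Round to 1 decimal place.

25.4 m/s

Log law: V ∝ ln(z/z₀). From the pair, with r = V₁/V₂ = 0.56975,
ln z₀ = (ln z₁ − r·ln z₂)/(1 − r) = (2.8332 − 0.56975×5.0626)/0.43025 = -0.1190 → z₀ = 0.8878 m
V₃ = V₁ · ln(z₃/z₀)/ln(z₁/z₀) = 13.6 × 5.5081/2.9522 = 25.3740 m/s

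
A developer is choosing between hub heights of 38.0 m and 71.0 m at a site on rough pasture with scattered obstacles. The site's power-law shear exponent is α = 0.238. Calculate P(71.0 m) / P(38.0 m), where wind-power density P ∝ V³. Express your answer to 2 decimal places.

Speed ratio: V_B/V_A = (z_B/z_A)^α = (71.0/38.0)^0.238 = (1.8684)^0.238 = 1.16041
Power-density ratio: P_B/P_A = (V_B/V_A)³ = (1.16041)³ = 1.56255

1.56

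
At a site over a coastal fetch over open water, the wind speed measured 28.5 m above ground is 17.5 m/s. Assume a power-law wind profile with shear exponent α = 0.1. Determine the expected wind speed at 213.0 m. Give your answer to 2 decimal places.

21.40 m/s

Power-law profile: V₂ = V₁ · (z₂/z₁)^α
V₂ = 17.5 × (213.0/28.5)^0.1 = 17.5 × (7.4737)^0.1
    = 17.5 × 1.2228 = 21.3989 m/s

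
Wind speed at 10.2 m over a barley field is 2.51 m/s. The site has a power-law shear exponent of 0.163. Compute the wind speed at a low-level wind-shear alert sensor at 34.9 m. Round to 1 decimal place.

Power-law profile: V₂ = V₁ · (z₂/z₁)^α
V₂ = 2.51 × (34.9/10.2)^0.163 = 2.51 × (3.4216)^0.163
    = 2.51 × 1.2220 = 3.0673 m/s

3.1 m/s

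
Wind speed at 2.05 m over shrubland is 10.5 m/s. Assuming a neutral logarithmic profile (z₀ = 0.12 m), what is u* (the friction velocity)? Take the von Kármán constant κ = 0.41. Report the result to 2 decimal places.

Log law: V(z) = (u*/κ) · ln(z/z₀) ⇒ u* = κ · V / ln(z/z₀)
u* = 0.41 × 10.5 / ln(2.05/0.12) = 0.41 × 10.5 / 2.8381
   = 4.3050 / 2.8381 = 1.5169 m/s

u* ≈ 1.52 m/s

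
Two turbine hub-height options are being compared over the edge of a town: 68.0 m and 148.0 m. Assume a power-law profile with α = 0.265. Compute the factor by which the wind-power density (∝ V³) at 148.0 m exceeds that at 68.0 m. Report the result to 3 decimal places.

Speed ratio: V_B/V_A = (z_B/z_A)^α = (148.0/68.0)^0.265 = (2.1765)^0.265 = 1.22887
Power-density ratio: P_B/P_A = (V_B/V_A)³ = (1.22887)³ = 1.85572

1.856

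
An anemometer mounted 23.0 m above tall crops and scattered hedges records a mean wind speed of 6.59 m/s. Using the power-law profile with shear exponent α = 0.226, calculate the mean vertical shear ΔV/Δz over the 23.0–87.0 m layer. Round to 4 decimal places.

Power law: V₂ = V₁ · (z₂/z₁)^α = 6.59 × (3.7826)^0.226 = 8.9016 m/s
ΔV/Δz = (8.9016 − 6.59)/(87.0 − 23.0) = 2.3116/64.0000 = 0.03612 m/s/m

0.0361 m/s/m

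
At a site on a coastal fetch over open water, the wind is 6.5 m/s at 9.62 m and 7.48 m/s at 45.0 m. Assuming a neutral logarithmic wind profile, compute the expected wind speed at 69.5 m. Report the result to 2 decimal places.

7.76 m/s

Log law: V ∝ ln(z/z₀). From the pair, with r = V₁/V₂ = 0.86898,
ln z₀ = (ln z₁ − r·ln z₂)/(1 − r) = (2.2638 − 0.86898×3.8067)/0.13102 = -7.9691 → z₀ = 0.0003460 m
V₃ = V₁ · ln(z₃/z₀)/ln(z₁/z₀) = 6.5 × 12.2105/10.2330 = 7.7561 m/s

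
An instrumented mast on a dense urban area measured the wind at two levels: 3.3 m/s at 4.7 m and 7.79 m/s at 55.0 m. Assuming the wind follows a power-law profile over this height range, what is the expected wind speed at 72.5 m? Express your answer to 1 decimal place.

First find α: α = ln(V₂/V₁)/ln(z₂/z₁) = ln(7.79/3.3)/ln(55.0/4.7) = 0.85892/2.45977 = 0.3492
Extrapolate from 55.0 m to 72.5 m: V₃ = 7.79 × (72.5/55.0)^0.3492 = 7.79 × 1.1013 = 8.5789 m/s

8.6 m/s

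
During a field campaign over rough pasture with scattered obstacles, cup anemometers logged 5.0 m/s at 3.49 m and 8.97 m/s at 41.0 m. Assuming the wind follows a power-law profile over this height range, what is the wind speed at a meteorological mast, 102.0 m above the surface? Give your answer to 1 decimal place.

11.1 m/s

First find α: α = ln(V₂/V₁)/ln(z₂/z₁) = ln(8.97/5.0)/ln(41.0/3.49) = 0.58445/2.46367 = 0.2372
Extrapolate from 41.0 m to 102.0 m: V₃ = 8.97 × (102.0/41.0)^0.2372 = 8.97 × 1.2414 = 11.1350 m/s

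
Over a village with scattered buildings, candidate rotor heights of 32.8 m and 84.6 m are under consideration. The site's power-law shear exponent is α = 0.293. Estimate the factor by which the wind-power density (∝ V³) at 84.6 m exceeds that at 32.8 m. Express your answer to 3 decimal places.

Speed ratio: V_B/V_A = (z_B/z_A)^α = (84.6/32.8)^0.293 = (2.5793)^0.293 = 1.31998
Power-density ratio: P_B/P_A = (V_B/V_A)³ = (1.31998)³ = 2.29988

2.300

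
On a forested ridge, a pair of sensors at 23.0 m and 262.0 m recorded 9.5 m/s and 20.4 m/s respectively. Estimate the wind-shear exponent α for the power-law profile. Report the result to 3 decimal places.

Power law: V₂/V₁ = (z₂/z₁)^α ⇒ α = ln(V₂/V₁) / ln(z₂/z₁)
α = ln(20.4/9.5) / ln(262.0/23.0) = ln(2.1474) / ln(11.3913)
  = 0.76424 / 2.43285 = 0.31413

α ≈ 0.314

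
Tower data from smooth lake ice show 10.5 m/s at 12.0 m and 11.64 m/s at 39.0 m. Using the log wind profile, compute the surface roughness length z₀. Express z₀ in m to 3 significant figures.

z₀ ≈ 0.000231 m

Log law: V(z) ∝ ln(z/z₀). With r = V₁/V₂ = 10.5/11.64 = 0.90206,
r · ln(z₂/z₀) = ln(z₁/z₀) ⇒ ln z₀ = (ln z₁ − r·ln z₂)/(1 − r)
ln z₀ = (2.48491 − 0.90206×3.66356) / 0.09794 = -8.3711
z₀ = exp(-8.3711) = 0.0002315 m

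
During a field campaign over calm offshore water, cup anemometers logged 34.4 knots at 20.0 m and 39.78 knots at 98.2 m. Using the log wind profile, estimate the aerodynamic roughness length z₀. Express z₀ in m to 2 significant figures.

z₀ ≈ 0.00076 m

Log law: V(z) ∝ ln(z/z₀). With r = V₁/V₂ = 34.4/39.78 = 0.86476,
r · ln(z₂/z₀) = ln(z₁/z₀) ⇒ ln z₀ = (ln z₁ − r·ln z₂)/(1 − r)
ln z₀ = (2.99573 − 0.86476×4.58701) / 0.13524 = -7.1790
z₀ = exp(-7.1790) = 0.0007625 m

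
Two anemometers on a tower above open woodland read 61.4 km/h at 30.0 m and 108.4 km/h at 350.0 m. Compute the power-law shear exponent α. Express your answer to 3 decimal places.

Power law: V₂/V₁ = (z₂/z₁)^α ⇒ α = ln(V₂/V₁) / ln(z₂/z₁)
α = ln(108.4/61.4) / ln(350.0/30.0) = ln(1.7655) / ln(11.6667)
  = 0.56842 / 2.45674 = 0.23137

α ≈ 0.231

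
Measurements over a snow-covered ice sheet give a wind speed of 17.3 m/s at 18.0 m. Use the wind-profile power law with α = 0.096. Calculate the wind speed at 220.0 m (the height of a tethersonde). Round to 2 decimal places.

Power-law profile: V₂ = V₁ · (z₂/z₁)^α
V₂ = 17.3 × (220.0/18.0)^0.096 = 17.3 × (12.2222)^0.096
    = 17.3 × 1.2716 = 21.9995 m/s

22.00 m/s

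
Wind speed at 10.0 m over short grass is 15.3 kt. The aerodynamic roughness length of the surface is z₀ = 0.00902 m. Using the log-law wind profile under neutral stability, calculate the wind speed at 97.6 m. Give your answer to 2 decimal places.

Log law: V(z) ∝ ln(z/z₀), so V₂/V₁ = ln(z₂/z₀) / ln(z₁/z₀).
ln(97.6/0.00902) = 9.2892, ln(10.0/0.00902) = 7.0109
V₂ = 15.3 × 9.2892/7.0109 = 15.3 × 1.3250 = 20.2720 kt

20.27 kt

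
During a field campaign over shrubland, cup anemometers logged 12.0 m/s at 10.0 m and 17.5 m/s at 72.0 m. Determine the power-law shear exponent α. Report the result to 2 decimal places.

Power law: V₂/V₁ = (z₂/z₁)^α ⇒ α = ln(V₂/V₁) / ln(z₂/z₁)
α = ln(17.5/12.0) / ln(72.0/10.0) = ln(1.4583) / ln(7.2000)
  = 0.37729 / 1.97408 = 0.19112

α ≈ 0.19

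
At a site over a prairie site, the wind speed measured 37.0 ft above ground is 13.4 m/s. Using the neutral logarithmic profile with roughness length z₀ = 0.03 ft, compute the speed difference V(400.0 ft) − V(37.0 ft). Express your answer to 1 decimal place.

4.5 m/s

Log law: V₂ = V₁ · ln(z₂/z₀)/ln(z₁/z₀) = 13.4 × 9.4980/7.1175 = 17.8818 m/s
ΔV = 17.8818 − 13.4 = 4.4818 m/s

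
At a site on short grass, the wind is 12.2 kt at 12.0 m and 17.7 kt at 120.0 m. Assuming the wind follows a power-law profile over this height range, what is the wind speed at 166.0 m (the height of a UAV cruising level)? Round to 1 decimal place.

First find α: α = ln(V₂/V₁)/ln(z₂/z₁) = ln(17.7/12.2)/ln(120.0/12.0) = 0.37213/2.30259 = 0.1616
Extrapolate from 120.0 m to 166.0 m: V₃ = 17.7 × (166.0/120.0)^0.1616 = 17.7 × 1.0538 = 18.6530 kt

18.7 kt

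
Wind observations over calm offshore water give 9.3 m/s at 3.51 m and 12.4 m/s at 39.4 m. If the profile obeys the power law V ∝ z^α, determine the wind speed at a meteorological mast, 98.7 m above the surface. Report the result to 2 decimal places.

13.83 m/s

First find α: α = ln(V₂/V₁)/ln(z₂/z₁) = ln(12.4/9.3)/ln(39.4/3.51) = 0.28768/2.41815 = 0.1190
Extrapolate from 39.4 m to 98.7 m: V₃ = 12.4 × (98.7/39.4)^0.1190 = 12.4 × 1.1154 = 13.8315 m/s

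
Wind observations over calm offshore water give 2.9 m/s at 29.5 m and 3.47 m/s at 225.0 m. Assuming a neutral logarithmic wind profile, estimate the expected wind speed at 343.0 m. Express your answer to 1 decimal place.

Log law: V ∝ ln(z/z₀). From the pair, with r = V₁/V₂ = 0.83573,
ln z₀ = (ln z₁ − r·ln z₂)/(1 − r) = (3.3844 − 0.83573×5.4161)/0.16427 = -6.9524 → z₀ = 0.0009564 m
V₃ = V₁ · ln(z₃/z₀)/ln(z₁/z₀) = 2.9 × 12.7901/10.3368 = 3.5883 m/s

3.6 m/s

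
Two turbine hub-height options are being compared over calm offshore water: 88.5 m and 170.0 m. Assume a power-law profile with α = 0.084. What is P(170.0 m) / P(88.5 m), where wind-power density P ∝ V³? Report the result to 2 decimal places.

1.18

Speed ratio: V_B/V_A = (z_B/z_A)^α = (170.0/88.5)^0.084 = (1.9209)^0.084 = 1.05637
Power-density ratio: P_B/P_A = (V_B/V_A)³ = (1.05637)³ = 1.17881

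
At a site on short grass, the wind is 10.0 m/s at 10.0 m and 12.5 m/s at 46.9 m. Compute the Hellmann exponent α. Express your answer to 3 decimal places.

α ≈ 0.144

Power law: V₂/V₁ = (z₂/z₁)^α ⇒ α = ln(V₂/V₁) / ln(z₂/z₁)
α = ln(12.5/10.0) / ln(46.9/10.0) = ln(1.2500) / ln(4.6900)
  = 0.22314 / 1.54543 = 0.14439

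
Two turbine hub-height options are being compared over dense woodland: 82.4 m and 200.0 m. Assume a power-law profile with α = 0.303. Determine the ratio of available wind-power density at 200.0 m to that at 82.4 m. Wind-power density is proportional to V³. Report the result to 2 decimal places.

Speed ratio: V_B/V_A = (z_B/z_A)^α = (200.0/82.4)^0.303 = (2.4272)^0.303 = 1.30824
Power-density ratio: P_B/P_A = (V_B/V_A)³ = (1.30824)³ = 2.23902

2.24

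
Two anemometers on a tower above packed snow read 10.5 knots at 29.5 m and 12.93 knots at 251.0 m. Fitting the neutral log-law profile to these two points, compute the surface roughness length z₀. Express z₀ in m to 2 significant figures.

z₀ ≈ 0.0028 m

Log law: V(z) ∝ ln(z/z₀). With r = V₁/V₂ = 10.5/12.93 = 0.81206,
r · ln(z₂/z₀) = ln(z₁/z₀) ⇒ ln z₀ = (ln z₁ − r·ln z₂)/(1 − r)
ln z₀ = (3.38439 − 0.81206×5.52545) / 0.18794 = -5.8671
z₀ = exp(-5.8671) = 0.002831 m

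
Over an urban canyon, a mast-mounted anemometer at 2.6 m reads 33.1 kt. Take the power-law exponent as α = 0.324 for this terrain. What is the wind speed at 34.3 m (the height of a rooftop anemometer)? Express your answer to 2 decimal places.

76.35 kt

Power-law profile: V₂ = V₁ · (z₂/z₁)^α
V₂ = 33.1 × (34.3/2.6)^0.324 = 33.1 × (13.1923)^0.324
    = 33.1 × 2.3067 = 76.3505 kt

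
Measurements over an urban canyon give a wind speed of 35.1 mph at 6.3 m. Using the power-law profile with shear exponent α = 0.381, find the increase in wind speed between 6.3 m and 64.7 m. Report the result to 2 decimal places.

Power law: V₂ = V₁ · (z₂/z₁)^α = 35.1 × (10.2698)^0.381 = 85.2536 mph
ΔV = 85.2536 − 35.1 = 50.1536 mph

50.15 mph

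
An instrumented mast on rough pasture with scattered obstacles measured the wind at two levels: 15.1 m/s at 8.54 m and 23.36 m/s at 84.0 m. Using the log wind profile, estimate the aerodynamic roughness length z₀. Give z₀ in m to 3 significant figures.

z₀ ≈ 0.131 m

Log law: V(z) ∝ ln(z/z₀). With r = V₁/V₂ = 15.1/23.36 = 0.64640,
r · ln(z₂/z₀) = ln(z₁/z₀) ⇒ ln z₀ = (ln z₁ − r·ln z₂)/(1 − r)
ln z₀ = (2.14476 − 0.64640×4.43082) / 0.35360 = -2.0343
z₀ = exp(-2.0343) = 0.1308 m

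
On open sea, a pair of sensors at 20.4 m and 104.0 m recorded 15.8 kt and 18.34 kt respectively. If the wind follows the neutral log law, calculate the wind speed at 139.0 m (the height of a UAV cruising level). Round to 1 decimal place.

Log law: V ∝ ln(z/z₀). From the pair, with r = V₁/V₂ = 0.86150,
ln z₀ = (ln z₁ − r·ln z₂)/(1 − r) = (3.0155 − 0.86150×4.6444)/0.13850 = -7.1167 → z₀ = 0.0008114 m
V₃ = V₁ · ln(z₃/z₀)/ln(z₁/z₀) = 15.8 × 12.0512/10.1323 = 18.7923 kt

18.8 kt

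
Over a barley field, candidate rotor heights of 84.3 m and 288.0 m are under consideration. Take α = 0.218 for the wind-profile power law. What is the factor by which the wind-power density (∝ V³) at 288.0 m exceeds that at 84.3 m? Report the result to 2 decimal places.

2.23

Speed ratio: V_B/V_A = (z_B/z_A)^α = (288.0/84.3)^0.218 = (3.4164)^0.218 = 1.30713
Power-density ratio: P_B/P_A = (V_B/V_A)³ = (1.30713)³ = 2.23332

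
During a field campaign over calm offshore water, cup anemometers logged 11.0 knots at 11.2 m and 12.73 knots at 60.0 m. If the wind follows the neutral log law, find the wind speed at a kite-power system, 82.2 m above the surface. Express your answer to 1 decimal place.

13.1 knots

Log law: V ∝ ln(z/z₀). From the pair, with r = V₁/V₂ = 0.86410,
ln z₀ = (ln z₁ − r·ln z₂)/(1 − r) = (2.4159 − 0.86410×4.0943)/0.13590 = -8.2562 → z₀ = 0.0002596 m
V₃ = V₁ · ln(z₃/z₀)/ln(z₁/z₀) = 11.0 × 12.6653/10.6721 = 13.0545 knots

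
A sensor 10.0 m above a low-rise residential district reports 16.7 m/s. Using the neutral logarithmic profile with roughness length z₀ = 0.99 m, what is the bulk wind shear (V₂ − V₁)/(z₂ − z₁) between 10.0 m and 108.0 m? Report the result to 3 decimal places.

0.175 m/s/m

Log law: V₂ = V₁ · ln(z₂/z₀)/ln(z₁/z₀) = 16.7 × 4.6922/2.3126 = 33.8832 m/s
ΔV/Δz = (33.8832 − 16.7)/(108.0 − 10.0) = 17.1832/98.0000 = 0.17534 m/s/m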